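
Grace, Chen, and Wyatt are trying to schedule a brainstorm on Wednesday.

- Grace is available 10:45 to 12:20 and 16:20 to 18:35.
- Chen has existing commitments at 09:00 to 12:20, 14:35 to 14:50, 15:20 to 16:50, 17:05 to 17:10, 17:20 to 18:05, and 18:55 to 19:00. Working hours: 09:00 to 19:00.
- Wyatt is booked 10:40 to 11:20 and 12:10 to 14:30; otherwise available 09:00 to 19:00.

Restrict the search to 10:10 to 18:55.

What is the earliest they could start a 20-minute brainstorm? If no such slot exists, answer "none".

Chen free within 09:00–19:00: 12:20–14:35, 14:50–15:20, 16:50–17:05, 17:10–17:20, 18:05–18:55.
Wyatt free within 09:00–19:00: 09:00–10:40, 11:20–12:10, 14:30–19:00.
Grace ∩ Chen: 16:50–17:05, 17:10–17:20, 18:05–18:35.
Grace ∩ Chen ∩ Wyatt: 16:50–17:05, 17:10–17:20, 18:05–18:35.
Restricted to 10:10–18:55: 16:50–17:05, 17:10–17:20, 18:05–18:35.
Windows ≥ 20 min: 18:05–18:35.
Earliest such window starts at 18:05.

18:05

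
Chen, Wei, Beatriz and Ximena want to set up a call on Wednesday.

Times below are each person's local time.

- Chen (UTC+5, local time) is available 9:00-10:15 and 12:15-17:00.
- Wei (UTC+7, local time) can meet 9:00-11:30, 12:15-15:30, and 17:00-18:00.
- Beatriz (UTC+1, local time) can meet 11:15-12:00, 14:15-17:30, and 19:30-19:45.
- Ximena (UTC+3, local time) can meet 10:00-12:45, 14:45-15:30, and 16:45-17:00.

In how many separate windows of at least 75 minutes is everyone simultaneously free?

Chen → UTC: 04:00–05:15, 07:15–12:00.
Wei → UTC: 02:00–04:30, 05:15–08:30, 10:00–11:00.
Beatriz → UTC: 10:15–11:00, 13:15–16:30, 18:30–18:45.
Ximena → UTC: 07:00–09:45, 11:45–12:30, 13:45–14:00.
Chen ∩ Wei: 04:00–04:30, 07:15–08:30, 10:00–11:00.
Chen ∩ Wei ∩ Beatriz: 10:15–11:00.
Chen ∩ Wei ∩ Beatriz ∩ Ximena: (none).
Windows ≥ 75 min: (none).
That's 0 windows.

0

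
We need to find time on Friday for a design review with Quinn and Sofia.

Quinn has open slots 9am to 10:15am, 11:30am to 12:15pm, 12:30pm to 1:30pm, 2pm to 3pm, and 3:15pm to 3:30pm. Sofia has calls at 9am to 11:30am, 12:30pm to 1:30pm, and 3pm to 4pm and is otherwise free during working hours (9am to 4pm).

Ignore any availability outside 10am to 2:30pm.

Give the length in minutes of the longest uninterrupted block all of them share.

45 minutes

Sofia free within 09:00–16:00: 11:30–12:30, 13:30–15:00.
Quinn ∩ Sofia: 11:30–12:15, 14:00–15:00.
Restricted to 10:00–14:30: 11:30–12:15, 14:00–14:30.
Common window lengths: 45, 30 min; longest is 45.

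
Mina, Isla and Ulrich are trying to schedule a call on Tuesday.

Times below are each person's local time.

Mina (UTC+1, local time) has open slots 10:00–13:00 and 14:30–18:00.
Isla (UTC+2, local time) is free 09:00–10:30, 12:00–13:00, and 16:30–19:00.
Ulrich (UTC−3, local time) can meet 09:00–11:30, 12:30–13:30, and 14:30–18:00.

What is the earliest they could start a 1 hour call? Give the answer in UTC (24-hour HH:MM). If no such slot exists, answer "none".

Mina → UTC: 09:00–12:00, 13:30–17:00.
Isla → UTC: 07:00–08:30, 10:00–11:00, 14:30–17:00.
Ulrich → UTC: 12:00–14:30, 15:30–16:30, 17:30–21:00.
Mina ∩ Isla: 10:00–11:00, 14:30–17:00.
Mina ∩ Isla ∩ Ulrich: 15:30–16:30.
Windows ≥ 60 min: 15:30–16:30.
Earliest such window starts at 15:30.

15:30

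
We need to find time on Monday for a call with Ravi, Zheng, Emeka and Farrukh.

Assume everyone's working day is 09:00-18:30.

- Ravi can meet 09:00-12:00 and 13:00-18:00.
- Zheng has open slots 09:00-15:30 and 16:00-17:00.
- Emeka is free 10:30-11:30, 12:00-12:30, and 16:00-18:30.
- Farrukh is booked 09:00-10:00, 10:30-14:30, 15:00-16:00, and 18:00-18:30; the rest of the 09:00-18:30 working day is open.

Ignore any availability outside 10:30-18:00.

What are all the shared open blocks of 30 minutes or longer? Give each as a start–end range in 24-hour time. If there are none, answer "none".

Farrukh free within 09:00–18:30: 10:00–10:30, 14:30–15:00, 16:00–18:00.
Ravi ∩ Zheng: 09:00–12:00, 13:00–15:30, 16:00–17:00.
Ravi ∩ Zheng ∩ Emeka: 10:30–11:30, 16:00–17:00.
Ravi ∩ Zheng ∩ Emeka ∩ Farrukh: 16:00–17:00.
Restricted to 10:30–18:00: 16:00–17:00.
Windows ≥ 30 min: 16:00–17:00.

16:00–17:00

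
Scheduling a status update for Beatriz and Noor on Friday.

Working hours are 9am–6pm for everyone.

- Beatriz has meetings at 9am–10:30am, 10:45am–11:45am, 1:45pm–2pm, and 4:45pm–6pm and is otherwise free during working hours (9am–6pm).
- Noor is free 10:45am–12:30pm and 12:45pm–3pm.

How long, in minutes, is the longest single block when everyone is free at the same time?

60 minutes

Beatriz free within 09:00–18:00: 10:30–10:45, 11:45–13:45, 14:00–16:45.
Beatriz ∩ Noor: 11:45–12:30, 12:45–13:45, 14:00–15:00.
Common window lengths: 45, 60, 60 min; longest is 60.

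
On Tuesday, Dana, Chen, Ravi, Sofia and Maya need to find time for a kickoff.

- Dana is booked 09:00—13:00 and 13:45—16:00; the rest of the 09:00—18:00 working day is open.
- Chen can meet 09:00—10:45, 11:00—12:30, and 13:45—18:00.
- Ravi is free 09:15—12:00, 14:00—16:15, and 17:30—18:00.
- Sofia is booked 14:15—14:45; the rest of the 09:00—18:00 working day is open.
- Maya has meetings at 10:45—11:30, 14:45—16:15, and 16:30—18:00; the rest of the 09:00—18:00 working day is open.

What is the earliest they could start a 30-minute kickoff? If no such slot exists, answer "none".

Dana free within 09:00–18:00: 13:00–13:45, 16:00–18:00.
Sofia free within 09:00–18:00: 09:00–14:15, 14:45–18:00.
Maya free within 09:00–18:00: 09:00–10:45, 11:30–14:45, 16:15–16:30.
Dana ∩ Chen: 16:00–18:00.
Dana ∩ Chen ∩ Ravi: 16:00–16:15, 17:30–18:00.
Dana ∩ Chen ∩ Ravi ∩ Sofia: 16:00–16:15, 17:30–18:00.
Dana ∩ Chen ∩ Ravi ∩ Sofia ∩ Maya: (none).
Windows ≥ 30 min: (none).

none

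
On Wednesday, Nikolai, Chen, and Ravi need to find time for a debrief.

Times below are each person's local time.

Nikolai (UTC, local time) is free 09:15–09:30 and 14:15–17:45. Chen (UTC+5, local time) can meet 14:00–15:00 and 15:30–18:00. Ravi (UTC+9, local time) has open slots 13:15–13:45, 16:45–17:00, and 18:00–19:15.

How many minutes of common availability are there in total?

Nikolai → UTC: 09:15–09:30, 14:15–17:45.
Chen → UTC: 09:00–10:00, 10:30–13:00.
Ravi → UTC: 04:15–04:45, 07:45–08:00, 09:00–10:15.
Nikolai ∩ Chen: 09:15–09:30.
Nikolai ∩ Chen ∩ Ravi: 09:15–09:30.
Total common minutes: 15.

15 minutes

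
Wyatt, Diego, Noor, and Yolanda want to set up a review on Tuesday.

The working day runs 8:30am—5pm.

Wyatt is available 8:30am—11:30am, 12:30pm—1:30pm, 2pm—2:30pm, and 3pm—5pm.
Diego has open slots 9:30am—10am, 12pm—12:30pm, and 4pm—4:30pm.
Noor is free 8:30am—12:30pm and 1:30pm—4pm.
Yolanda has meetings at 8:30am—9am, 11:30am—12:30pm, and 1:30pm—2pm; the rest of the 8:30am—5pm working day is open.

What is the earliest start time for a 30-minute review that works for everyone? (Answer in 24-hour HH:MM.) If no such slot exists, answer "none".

09:30

Yolanda free within 08:30–17:00: 09:00–11:30, 12:30–13:30, 14:00–17:00.
Wyatt ∩ Diego: 09:30–10:00, 16:00–16:30.
Wyatt ∩ Diego ∩ Noor: 09:30–10:00.
Wyatt ∩ Diego ∩ Noor ∩ Yolanda: 09:30–10:00.
Windows ≥ 30 min: 09:30–10:00.
Earliest such window starts at 09:30.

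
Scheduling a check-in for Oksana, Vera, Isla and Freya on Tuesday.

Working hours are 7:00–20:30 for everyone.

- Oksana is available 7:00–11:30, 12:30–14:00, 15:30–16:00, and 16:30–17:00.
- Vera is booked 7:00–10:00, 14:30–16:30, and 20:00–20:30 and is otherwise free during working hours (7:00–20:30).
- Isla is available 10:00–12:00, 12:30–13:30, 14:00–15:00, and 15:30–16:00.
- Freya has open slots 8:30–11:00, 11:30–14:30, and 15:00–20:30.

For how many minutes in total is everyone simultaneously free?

Vera free within 07:00–20:30: 10:00–14:30, 16:30–20:00.
Oksana ∩ Vera: 10:00–11:30, 12:30–14:00, 16:30–17:00.
Oksana ∩ Vera ∩ Isla: 10:00–11:30, 12:30–13:30.
Oksana ∩ Vera ∩ Isla ∩ Freya: 10:00–11:00, 12:30–13:30.
Total common minutes: 60 + 60 = 120.

120 minutes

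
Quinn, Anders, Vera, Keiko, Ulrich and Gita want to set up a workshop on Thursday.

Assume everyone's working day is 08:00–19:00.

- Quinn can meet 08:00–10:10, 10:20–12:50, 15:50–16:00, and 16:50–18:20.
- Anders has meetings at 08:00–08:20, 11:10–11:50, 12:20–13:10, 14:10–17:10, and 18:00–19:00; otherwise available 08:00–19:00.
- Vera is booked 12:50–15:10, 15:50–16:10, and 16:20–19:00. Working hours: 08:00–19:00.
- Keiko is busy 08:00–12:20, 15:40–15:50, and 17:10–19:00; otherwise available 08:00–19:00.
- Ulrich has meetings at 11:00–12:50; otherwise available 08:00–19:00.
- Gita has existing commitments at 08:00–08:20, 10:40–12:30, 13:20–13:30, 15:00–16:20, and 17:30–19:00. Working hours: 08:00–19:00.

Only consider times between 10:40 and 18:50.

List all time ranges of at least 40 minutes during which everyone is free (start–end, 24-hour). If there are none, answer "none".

Anders free within 08:00–19:00: 08:20–11:10, 11:50–12:20, 13:10–14:10, 17:10–18:00.
Vera free within 08:00–19:00: 08:00–12:50, 15:10–15:50, 16:10–16:20.
Keiko free within 08:00–19:00: 12:20–15:40, 15:50–17:10.
Ulrich free within 08:00–19:00: 08:00–11:00, 12:50–19:00.
Gita free within 08:00–19:00: 08:20–10:40, 12:30–13:20, 13:30–15:00, 16:20–17:30.
Quinn ∩ Anders: 08:20–10:10, 10:20–11:10, 11:50–12:20, 17:10–18:00.
Quinn ∩ Anders ∩ Vera: 08:20–10:10, 10:20–11:10, 11:50–12:20.
Quinn ∩ Anders ∩ Vera ∩ Keiko: (none).
Quinn ∩ Anders ∩ Vera ∩ Keiko ∩ Ulrich: (none).
Quinn ∩ Anders ∩ Vera ∩ Keiko ∩ Ulrich ∩ Gita: (none).
Restricted to 10:40–18:50: (none).
Windows ≥ 40 min: (none).

none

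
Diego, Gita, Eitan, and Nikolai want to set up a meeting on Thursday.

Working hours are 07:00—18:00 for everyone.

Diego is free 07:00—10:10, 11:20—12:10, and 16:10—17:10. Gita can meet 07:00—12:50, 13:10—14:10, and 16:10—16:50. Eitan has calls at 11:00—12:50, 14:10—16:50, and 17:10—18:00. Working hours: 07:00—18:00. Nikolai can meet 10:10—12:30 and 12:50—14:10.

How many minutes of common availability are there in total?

Eitan free within 07:00–18:00: 07:00–11:00, 12:50–14:10, 16:50–17:10.
Diego ∩ Gita: 07:00–10:10, 11:20–12:10, 16:10–16:50.
Diego ∩ Gita ∩ Eitan: 07:00–10:10.
Diego ∩ Gita ∩ Eitan ∩ Nikolai: (none).
Total common minutes: 0.

0 minutes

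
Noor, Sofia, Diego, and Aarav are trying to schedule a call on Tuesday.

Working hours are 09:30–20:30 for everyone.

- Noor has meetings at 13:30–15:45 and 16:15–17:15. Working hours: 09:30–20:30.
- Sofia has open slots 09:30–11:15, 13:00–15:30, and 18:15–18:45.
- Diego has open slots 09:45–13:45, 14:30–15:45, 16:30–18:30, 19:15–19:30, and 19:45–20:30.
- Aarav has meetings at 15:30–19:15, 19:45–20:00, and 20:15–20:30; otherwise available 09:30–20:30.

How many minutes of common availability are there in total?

Noor free within 09:30–20:30: 09:30–13:30, 15:45–16:15, 17:15–20:30.
Aarav free within 09:30–20:30: 09:30–15:30, 19:15–19:45, 20:00–20:15.
Noor ∩ Sofia: 09:30–11:15, 13:00–13:30, 18:15–18:45.
Noor ∩ Sofia ∩ Diego: 09:45–11:15, 13:00–13:30, 18:15–18:30.
Noor ∩ Sofia ∩ Diego ∩ Aarav: 09:45–11:15, 13:00–13:30.
Total common minutes: 90 + 30 = 120.

120 minutes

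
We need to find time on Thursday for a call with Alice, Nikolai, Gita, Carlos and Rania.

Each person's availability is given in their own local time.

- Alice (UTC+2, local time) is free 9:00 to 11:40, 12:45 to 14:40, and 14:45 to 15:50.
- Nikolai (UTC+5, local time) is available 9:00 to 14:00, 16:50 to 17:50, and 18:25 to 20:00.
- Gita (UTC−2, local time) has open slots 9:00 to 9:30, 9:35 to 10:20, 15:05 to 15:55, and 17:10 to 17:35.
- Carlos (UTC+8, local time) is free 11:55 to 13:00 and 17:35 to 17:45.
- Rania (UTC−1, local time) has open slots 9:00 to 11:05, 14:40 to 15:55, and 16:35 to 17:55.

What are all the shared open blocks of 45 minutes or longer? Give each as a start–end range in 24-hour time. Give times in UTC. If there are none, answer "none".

none

Alice → UTC: 07:00–09:40, 10:45–12:40, 12:45–13:50.
Nikolai → UTC: 04:00–09:00, 11:50–12:50, 13:25–15:00.
Gita → UTC: 11:00–11:30, 11:35–12:20, 17:05–17:55, 19:10–19:35.
Carlos → UTC: 03:55–05:00, 09:35–09:45.
Rania → UTC: 10:00–12:05, 15:40–16:55, 17:35–18:55.
Alice ∩ Nikolai: 07:00–09:00, 11:50–12:40, 12:45–12:50, 13:25–13:50.
Alice ∩ Nikolai ∩ Gita: 11:50–12:20.
Alice ∩ Nikolai ∩ Gita ∩ Carlos: (none).
Alice ∩ Nikolai ∩ Gita ∩ Carlos ∩ Rania: (none).
Windows ≥ 45 min: (none).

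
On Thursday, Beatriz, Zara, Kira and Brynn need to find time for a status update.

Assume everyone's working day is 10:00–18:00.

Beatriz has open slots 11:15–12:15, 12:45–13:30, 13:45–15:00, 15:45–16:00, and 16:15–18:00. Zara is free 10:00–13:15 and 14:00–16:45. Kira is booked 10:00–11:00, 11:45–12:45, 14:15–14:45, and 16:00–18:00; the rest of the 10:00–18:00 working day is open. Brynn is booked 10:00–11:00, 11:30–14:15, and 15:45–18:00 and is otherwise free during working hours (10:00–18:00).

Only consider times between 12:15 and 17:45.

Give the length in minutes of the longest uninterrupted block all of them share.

Kira free within 10:00–18:00: 11:00–11:45, 12:45–14:15, 14:45–16:00.
Brynn free within 10:00–18:00: 11:00–11:30, 14:15–15:45.
Beatriz ∩ Zara: 11:15–12:15, 12:45–13:15, 14:00–15:00, 15:45–16:00, 16:15–16:45.
Beatriz ∩ Zara ∩ Kira: 11:15–11:45, 12:45–13:15, 14:00–14:15, 14:45–15:00, 15:45–16:00.
Beatriz ∩ Zara ∩ Kira ∩ Brynn: 11:15–11:30, 14:45–15:00.
Restricted to 12:15–17:45: 14:45–15:00.
Single common window of 15 minutes.

15 minutes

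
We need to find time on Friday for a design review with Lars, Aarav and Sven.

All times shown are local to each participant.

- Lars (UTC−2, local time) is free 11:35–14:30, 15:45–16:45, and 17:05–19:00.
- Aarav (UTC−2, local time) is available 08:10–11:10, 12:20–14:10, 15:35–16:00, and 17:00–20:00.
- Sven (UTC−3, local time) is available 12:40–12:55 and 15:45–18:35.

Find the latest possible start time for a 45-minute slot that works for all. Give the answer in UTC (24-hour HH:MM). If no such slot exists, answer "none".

20:15

Lars → UTC: 13:35–16:30, 17:45–18:45, 19:05–21:00.
Aarav → UTC: 10:10–13:10, 14:20–16:10, 17:35–18:00, 19:00–22:00.
Sven → UTC: 15:40–15:55, 18:45–21:35.
Lars ∩ Aarav: 14:20–16:10, 17:45–18:00, 19:05–21:00.
Lars ∩ Aarav ∩ Sven: 15:40–15:55, 19:05–21:00.
Windows ≥ 45 min: 19:05–21:00.
Latest start in the last window 19:05–21:00 is 21:00 − 45 min = 20:15.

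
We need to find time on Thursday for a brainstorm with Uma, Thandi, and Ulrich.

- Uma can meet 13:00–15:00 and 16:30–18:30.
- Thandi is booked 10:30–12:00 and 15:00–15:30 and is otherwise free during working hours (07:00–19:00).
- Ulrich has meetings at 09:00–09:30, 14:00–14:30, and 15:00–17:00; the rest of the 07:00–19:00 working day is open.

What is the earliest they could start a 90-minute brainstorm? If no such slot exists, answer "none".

Thandi free within 07:00–19:00: 07:00–10:30, 12:00–15:00, 15:30–19:00.
Ulrich free within 07:00–19:00: 07:00–09:00, 09:30–14:00, 14:30–15:00, 17:00–19:00.
Uma ∩ Thandi: 13:00–15:00, 16:30–18:30.
Uma ∩ Thandi ∩ Ulrich: 13:00–14:00, 14:30–15:00, 17:00–18:30.
Windows ≥ 90 min: 17:00–18:30.
Earliest such window starts at 17:00.

17:00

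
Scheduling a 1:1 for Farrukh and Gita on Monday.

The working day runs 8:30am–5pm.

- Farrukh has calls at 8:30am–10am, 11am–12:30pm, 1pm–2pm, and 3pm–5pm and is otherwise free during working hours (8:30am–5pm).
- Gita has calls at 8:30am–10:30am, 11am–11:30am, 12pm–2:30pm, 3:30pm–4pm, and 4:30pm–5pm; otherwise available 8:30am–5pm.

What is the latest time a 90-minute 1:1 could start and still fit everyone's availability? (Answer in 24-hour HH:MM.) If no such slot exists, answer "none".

none

Farrukh free within 08:30–17:00: 10:00–11:00, 12:30–13:00, 14:00–15:00.
Gita free within 08:30–17:00: 10:30–11:00, 11:30–12:00, 14:30–15:30, 16:00–16:30.
Farrukh ∩ Gita: 10:30–11:00, 14:30–15:00.
Windows ≥ 90 min: (none).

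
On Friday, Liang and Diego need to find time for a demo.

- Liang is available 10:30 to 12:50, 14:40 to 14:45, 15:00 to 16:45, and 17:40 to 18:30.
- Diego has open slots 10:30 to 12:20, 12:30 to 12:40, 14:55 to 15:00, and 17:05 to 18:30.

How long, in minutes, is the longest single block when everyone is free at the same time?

110 minutes

Liang ∩ Diego: 10:30–12:20, 12:30–12:40, 17:40–18:30.
Common window lengths: 110, 10, 50 min; longest is 110.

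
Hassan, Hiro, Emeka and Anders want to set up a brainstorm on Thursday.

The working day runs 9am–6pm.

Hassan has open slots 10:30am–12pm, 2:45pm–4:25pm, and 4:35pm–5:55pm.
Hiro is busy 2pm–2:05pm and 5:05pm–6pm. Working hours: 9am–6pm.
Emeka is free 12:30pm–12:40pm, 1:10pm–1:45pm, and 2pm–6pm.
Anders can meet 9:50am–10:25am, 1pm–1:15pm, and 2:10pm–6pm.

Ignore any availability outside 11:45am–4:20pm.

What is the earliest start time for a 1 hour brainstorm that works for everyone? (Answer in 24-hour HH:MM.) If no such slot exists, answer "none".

Hiro free within 09:00–18:00: 09:00–14:00, 14:05–17:05.
Hassan ∩ Hiro: 10:30–12:00, 14:45–16:25, 16:35–17:05.
Hassan ∩ Hiro ∩ Emeka: 14:45–16:25, 16:35–17:05.
Hassan ∩ Hiro ∩ Emeka ∩ Anders: 14:45–16:25, 16:35–17:05.
Restricted to 11:45–16:20: 14:45–16:20.
Windows ≥ 60 min: 14:45–16:20.
Earliest such window starts at 14:45.

14:45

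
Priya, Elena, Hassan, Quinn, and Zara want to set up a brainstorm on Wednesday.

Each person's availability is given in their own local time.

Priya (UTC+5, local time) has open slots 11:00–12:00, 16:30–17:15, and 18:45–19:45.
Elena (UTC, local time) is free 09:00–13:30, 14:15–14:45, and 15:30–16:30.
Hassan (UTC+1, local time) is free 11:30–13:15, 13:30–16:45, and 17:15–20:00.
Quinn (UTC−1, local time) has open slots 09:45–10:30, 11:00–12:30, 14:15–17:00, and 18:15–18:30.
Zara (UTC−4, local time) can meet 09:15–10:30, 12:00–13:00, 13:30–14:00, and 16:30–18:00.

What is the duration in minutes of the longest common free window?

Priya → UTC: 06:00–07:00, 11:30–12:15, 13:45–14:45.
Elena → UTC: 09:00–13:30, 14:15–14:45, 15:30–16:30.
Hassan → UTC: 10:30–12:15, 12:30–15:45, 16:15–19:00.
Quinn → UTC: 10:45–11:30, 12:00–13:30, 15:15–18:00, 19:15–19:30.
Zara → UTC: 13:15–14:30, 16:00–17:00, 17:30–18:00, 20:30–22:00.
Priya ∩ Elena: 11:30–12:15, 14:15–14:45.
Priya ∩ Elena ∩ Hassan: 11:30–12:15, 14:15–14:45.
Priya ∩ Elena ∩ Hassan ∩ Quinn: 12:00–12:15.
Priya ∩ Elena ∩ Hassan ∩ Quinn ∩ Zara: (none).
No common window.

0 minutes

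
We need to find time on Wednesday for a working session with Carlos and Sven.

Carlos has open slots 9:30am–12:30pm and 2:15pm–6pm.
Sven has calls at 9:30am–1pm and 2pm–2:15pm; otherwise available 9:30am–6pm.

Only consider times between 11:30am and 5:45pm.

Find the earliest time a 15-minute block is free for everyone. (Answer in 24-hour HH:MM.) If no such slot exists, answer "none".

14:15

Sven free within 09:30–18:00: 13:00–14:00, 14:15–18:00.
Carlos ∩ Sven: 14:15–18:00.
Restricted to 11:30–17:45: 14:15–17:45.
Windows ≥ 15 min: 14:15–17:45.
Earliest such window starts at 14:15.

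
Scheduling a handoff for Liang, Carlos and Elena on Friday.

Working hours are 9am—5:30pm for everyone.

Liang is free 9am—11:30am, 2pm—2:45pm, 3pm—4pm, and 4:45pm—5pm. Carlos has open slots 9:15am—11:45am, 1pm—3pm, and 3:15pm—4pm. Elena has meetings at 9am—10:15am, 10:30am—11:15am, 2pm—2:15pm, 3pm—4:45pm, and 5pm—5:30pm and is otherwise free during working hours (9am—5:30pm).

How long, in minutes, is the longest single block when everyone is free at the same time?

Elena free within 09:00–17:30: 10:15–10:30, 11:15–14:00, 14:15–15:00, 16:45–17:00.
Liang ∩ Carlos: 09:15–11:30, 14:00–14:45, 15:15–16:00.
Liang ∩ Carlos ∩ Elena: 10:15–10:30, 11:15–11:30, 14:15–14:45.
Common window lengths: 15, 15, 30 min; longest is 30.

30 minutes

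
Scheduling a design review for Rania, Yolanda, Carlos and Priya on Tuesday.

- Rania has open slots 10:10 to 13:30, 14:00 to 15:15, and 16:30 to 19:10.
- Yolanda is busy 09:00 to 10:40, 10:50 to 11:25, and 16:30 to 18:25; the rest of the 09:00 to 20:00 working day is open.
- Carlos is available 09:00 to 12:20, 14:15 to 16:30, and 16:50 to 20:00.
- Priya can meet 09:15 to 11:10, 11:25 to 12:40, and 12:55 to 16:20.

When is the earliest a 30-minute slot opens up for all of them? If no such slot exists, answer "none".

11:25

Yolanda free within 09:00–20:00: 10:40–10:50, 11:25–16:30, 18:25–20:00.
Rania ∩ Yolanda: 10:40–10:50, 11:25–13:30, 14:00–15:15, 18:25–19:10.
Rania ∩ Yolanda ∩ Carlos: 10:40–10:50, 11:25–12:20, 14:15–15:15, 18:25–19:10.
Rania ∩ Yolanda ∩ Carlos ∩ Priya: 10:40–10:50, 11:25–12:20, 14:15–15:15.
Windows ≥ 30 min: 11:25–12:20, 14:15–15:15.
Earliest such window starts at 11:25.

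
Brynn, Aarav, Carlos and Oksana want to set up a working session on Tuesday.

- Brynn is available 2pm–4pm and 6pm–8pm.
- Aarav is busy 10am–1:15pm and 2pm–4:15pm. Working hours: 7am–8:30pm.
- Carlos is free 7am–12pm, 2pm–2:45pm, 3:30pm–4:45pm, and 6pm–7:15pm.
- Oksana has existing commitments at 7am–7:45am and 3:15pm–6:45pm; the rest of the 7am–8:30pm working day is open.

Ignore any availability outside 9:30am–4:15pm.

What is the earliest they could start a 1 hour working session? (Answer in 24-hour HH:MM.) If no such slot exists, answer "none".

Aarav free within 07:00–20:30: 07:00–10:00, 13:15–14:00, 16:15–20:30.
Oksana free within 07:00–20:30: 07:45–15:15, 18:45–20:30.
Brynn ∩ Aarav: 18:00–20:00.
Brynn ∩ Aarav ∩ Carlos: 18:00–19:15.
Brynn ∩ Aarav ∩ Carlos ∩ Oksana: 18:45–19:15.
Restricted to 09:30–16:15: (none).
Windows ≥ 60 min: (none).

none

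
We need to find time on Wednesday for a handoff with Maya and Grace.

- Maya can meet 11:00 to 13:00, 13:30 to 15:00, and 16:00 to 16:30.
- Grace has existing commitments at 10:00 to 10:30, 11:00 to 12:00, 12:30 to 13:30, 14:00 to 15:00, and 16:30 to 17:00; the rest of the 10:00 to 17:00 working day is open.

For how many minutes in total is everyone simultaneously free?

90 minutes

Grace free within 10:00–17:00: 10:30–11:00, 12:00–12:30, 13:30–14:00, 15:00–16:30.
Maya ∩ Grace: 12:00–12:30, 13:30–14:00, 16:00–16:30.
Total common minutes: 30 + 30 + 30 = 90.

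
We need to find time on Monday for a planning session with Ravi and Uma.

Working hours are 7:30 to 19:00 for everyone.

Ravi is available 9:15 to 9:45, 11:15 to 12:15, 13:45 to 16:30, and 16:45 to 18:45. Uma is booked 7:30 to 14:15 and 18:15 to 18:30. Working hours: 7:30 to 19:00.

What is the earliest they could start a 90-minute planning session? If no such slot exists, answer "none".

14:15

Uma free within 07:30–19:00: 14:15–18:15, 18:30–19:00.
Ravi ∩ Uma: 14:15–16:30, 16:45–18:15, 18:30–18:45.
Windows ≥ 90 min: 14:15–16:30, 16:45–18:15.
Earliest such window starts at 14:15.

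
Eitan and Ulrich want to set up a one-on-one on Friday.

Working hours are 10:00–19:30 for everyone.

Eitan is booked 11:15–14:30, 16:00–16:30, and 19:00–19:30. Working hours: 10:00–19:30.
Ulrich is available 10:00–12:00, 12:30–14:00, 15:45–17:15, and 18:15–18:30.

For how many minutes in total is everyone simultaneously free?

150 minutes

Eitan free within 10:00–19:30: 10:00–11:15, 14:30–16:00, 16:30–19:00.
Eitan ∩ Ulrich: 10:00–11:15, 15:45–16:00, 16:30–17:15, 18:15–18:30.
Total common minutes: 75 + 15 + 45 + 15 = 150.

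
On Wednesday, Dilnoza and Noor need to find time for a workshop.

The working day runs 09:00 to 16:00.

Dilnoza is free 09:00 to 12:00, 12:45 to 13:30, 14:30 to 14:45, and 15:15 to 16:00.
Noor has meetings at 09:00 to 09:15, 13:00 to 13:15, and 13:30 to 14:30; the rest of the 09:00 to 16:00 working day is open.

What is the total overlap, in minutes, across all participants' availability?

255 minutes

Noor free within 09:00–16:00: 09:15–13:00, 13:15–13:30, 14:30–16:00.
Dilnoza ∩ Noor: 09:15–12:00, 12:45–13:00, 13:15–13:30, 14:30–14:45, 15:15–16:00.
Total common minutes: 165 + 15 + 15 + 15 + 45 = 255.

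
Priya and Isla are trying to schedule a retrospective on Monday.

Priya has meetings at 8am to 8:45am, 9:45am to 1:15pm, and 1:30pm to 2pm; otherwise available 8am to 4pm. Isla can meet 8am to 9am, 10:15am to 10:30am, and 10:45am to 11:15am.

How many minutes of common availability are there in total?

Priya free within 08:00–16:00: 08:45–09:45, 13:15–13:30, 14:00–16:00.
Priya ∩ Isla: 08:45–09:00.
Total common minutes: 15.

15 minutes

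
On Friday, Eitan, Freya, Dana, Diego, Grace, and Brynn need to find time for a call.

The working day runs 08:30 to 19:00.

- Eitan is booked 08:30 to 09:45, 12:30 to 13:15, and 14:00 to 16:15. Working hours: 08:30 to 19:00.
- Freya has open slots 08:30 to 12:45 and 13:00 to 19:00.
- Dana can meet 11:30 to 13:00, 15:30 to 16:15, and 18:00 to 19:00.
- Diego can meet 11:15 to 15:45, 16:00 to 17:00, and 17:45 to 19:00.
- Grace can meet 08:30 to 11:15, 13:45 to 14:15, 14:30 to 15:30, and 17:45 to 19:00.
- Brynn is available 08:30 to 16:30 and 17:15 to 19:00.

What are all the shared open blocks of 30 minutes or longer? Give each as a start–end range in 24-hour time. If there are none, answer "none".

18:00–19:00

Eitan free within 08:30–19:00: 09:45–12:30, 13:15–14:00, 16:15–19:00.
Eitan ∩ Freya: 09:45–12:30, 13:15–14:00, 16:15–19:00.
Eitan ∩ Freya ∩ Dana: 11:30–12:30, 18:00–19:00.
Eitan ∩ Freya ∩ Dana ∩ Diego: 11:30–12:30, 18:00–19:00.
Eitan ∩ Freya ∩ Dana ∩ Diego ∩ Grace: 18:00–19:00.
Eitan ∩ Freya ∩ Dana ∩ Diego ∩ Grace ∩ Brynn: 18:00–19:00.
Windows ≥ 30 min: 18:00–19:00.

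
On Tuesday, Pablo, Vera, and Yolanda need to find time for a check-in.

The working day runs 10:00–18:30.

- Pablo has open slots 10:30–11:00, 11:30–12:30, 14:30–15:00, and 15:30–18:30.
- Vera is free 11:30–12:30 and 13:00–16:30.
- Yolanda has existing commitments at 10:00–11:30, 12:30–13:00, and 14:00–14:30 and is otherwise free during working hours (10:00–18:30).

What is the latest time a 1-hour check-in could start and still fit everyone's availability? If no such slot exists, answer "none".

15:30

Yolanda free within 10:00–18:30: 11:30–12:30, 13:00–14:00, 14:30–18:30.
Pablo ∩ Vera: 11:30–12:30, 14:30–15:00, 15:30–16:30.
Pablo ∩ Vera ∩ Yolanda: 11:30–12:30, 14:30–15:00, 15:30–16:30.
Windows ≥ 60 min: 11:30–12:30, 15:30–16:30.
Latest start in the last window 15:30–16:30 is 16:30 − 60 min = 15:30.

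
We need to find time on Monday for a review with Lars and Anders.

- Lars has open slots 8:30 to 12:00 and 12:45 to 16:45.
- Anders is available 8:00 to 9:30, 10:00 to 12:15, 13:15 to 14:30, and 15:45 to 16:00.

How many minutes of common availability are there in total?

Lars ∩ Anders: 08:30–09:30, 10:00–12:00, 13:15–14:30, 15:45–16:00.
Total common minutes: 60 + 120 + 75 + 15 = 270.

270 minutes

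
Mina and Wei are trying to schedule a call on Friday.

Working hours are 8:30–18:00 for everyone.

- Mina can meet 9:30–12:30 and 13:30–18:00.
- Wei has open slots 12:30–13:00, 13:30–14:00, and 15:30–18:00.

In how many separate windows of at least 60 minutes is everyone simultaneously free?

Mina ∩ Wei: 13:30–14:00, 15:30–18:00.
Windows ≥ 60 min: 15:30–18:00.
That's 1 window.

1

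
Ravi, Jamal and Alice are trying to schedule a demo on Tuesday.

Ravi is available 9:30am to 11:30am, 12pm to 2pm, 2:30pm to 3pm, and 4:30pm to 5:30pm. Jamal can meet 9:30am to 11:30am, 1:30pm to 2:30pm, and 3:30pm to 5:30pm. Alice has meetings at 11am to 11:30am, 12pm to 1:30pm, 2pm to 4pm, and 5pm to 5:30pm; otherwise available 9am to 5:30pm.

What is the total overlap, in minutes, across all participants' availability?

150 minutes

Alice free within 09:00–17:30: 09:00–11:00, 11:30–12:00, 13:30–14:00, 16:00–17:00.
Ravi ∩ Jamal: 09:30–11:30, 13:30–14:00, 16:30–17:30.
Ravi ∩ Jamal ∩ Alice: 09:30–11:00, 13:30–14:00, 16:30–17:00.
Total common minutes: 90 + 30 + 30 = 150.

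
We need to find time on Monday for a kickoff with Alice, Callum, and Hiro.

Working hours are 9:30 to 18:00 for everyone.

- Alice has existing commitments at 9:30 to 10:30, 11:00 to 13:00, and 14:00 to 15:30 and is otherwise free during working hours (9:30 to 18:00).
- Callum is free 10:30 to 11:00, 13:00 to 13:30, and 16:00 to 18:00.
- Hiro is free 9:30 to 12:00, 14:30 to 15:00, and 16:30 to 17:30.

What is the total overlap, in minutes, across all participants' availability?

Alice free within 09:30–18:00: 10:30–11:00, 13:00–14:00, 15:30–18:00.
Alice ∩ Callum: 10:30–11:00, 13:00–13:30, 16:00–18:00.
Alice ∩ Callum ∩ Hiro: 10:30–11:00, 16:30–17:30.
Total common minutes: 30 + 60 = 90.

90 minutes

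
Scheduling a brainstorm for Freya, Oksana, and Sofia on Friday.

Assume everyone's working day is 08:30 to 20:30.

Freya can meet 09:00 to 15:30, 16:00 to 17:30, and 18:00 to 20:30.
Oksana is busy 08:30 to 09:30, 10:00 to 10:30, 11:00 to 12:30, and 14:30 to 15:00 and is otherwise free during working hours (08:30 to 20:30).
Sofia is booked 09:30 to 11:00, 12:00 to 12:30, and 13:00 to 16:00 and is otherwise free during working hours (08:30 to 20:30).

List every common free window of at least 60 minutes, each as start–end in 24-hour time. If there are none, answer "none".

16:00–17:30, 18:00–20:30

Oksana free within 08:30–20:30: 09:30–10:00, 10:30–11:00, 12:30–14:30, 15:00–20:30.
Sofia free within 08:30–20:30: 08:30–09:30, 11:00–12:00, 12:30–13:00, 16:00–20:30.
Freya ∩ Oksana: 09:30–10:00, 10:30–11:00, 12:30–14:30, 15:00–15:30, 16:00–17:30, 18:00–20:30.
Freya ∩ Oksana ∩ Sofia: 12:30–13:00, 16:00–17:30, 18:00–20:30.
Windows ≥ 60 min: 16:00–17:30, 18:00–20:30.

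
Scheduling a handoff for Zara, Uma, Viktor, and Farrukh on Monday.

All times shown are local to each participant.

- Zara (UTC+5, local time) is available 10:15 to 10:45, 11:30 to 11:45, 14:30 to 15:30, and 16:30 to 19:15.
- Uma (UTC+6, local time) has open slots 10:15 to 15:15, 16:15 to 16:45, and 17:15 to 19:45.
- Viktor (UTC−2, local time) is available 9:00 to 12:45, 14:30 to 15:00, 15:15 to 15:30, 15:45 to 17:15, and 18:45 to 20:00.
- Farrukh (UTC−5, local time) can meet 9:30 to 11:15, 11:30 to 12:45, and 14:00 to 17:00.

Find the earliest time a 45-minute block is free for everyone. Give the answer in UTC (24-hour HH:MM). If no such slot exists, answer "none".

none

Zara → UTC: 05:15–05:45, 06:30–06:45, 09:30–10:30, 11:30–14:15.
Uma → UTC: 04:15–09:15, 10:15–10:45, 11:15–13:45.
Viktor → UTC: 11:00–14:45, 16:30–17:00, 17:15–17:30, 17:45–19:15, 20:45–22:00.
Farrukh → UTC: 14:30–16:15, 16:30–17:45, 19:00–22:00.
Zara ∩ Uma: 05:15–05:45, 06:30–06:45, 10:15–10:30, 11:30–13:45.
Zara ∩ Uma ∩ Viktor: 11:30–13:45.
Zara ∩ Uma ∩ Viktor ∩ Farrukh: (none).
Windows ≥ 45 min: (none).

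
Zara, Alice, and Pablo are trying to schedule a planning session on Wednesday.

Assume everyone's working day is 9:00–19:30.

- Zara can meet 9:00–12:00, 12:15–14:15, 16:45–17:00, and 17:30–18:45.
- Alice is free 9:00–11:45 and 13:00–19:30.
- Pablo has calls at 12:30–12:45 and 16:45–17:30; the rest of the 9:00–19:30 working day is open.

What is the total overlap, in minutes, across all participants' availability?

315 minutes

Pablo free within 09:00–19:30: 09:00–12:30, 12:45–16:45, 17:30–19:30.
Zara ∩ Alice: 09:00–11:45, 13:00–14:15, 16:45–17:00, 17:30–18:45.
Zara ∩ Alice ∩ Pablo: 09:00–11:45, 13:00–14:15, 17:30–18:45.
Total common minutes: 165 + 75 + 75 = 315.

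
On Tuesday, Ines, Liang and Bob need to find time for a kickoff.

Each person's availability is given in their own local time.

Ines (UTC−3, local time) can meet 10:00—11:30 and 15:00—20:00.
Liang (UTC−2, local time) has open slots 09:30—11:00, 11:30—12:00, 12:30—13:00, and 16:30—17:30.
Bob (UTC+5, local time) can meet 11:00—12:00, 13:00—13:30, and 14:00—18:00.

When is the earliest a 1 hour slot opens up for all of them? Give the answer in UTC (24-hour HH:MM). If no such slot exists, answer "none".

none

Ines → UTC: 13:00–14:30, 18:00–23:00.
Liang → UTC: 11:30–13:00, 13:30–14:00, 14:30–15:00, 18:30–19:30.
Bob → UTC: 06:00–07:00, 08:00–08:30, 09:00–13:00.
Ines ∩ Liang: 13:30–14:00, 18:30–19:30.
Ines ∩ Liang ∩ Bob: (none).
Windows ≥ 60 min: (none).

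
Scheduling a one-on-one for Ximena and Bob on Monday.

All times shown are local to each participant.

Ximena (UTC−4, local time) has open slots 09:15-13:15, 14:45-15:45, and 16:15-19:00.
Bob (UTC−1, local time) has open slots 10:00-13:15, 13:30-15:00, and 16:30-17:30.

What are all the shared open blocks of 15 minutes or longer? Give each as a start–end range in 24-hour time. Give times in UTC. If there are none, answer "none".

Ximena → UTC: 13:15–17:15, 18:45–19:45, 20:15–23:00.
Bob → UTC: 11:00–14:15, 14:30–16:00, 17:30–18:30.
Ximena ∩ Bob: 13:15–14:15, 14:30–16:00.
Windows ≥ 15 min: 13:15–14:15, 14:30–16:00.

13:15–14:15, 14:30–16:00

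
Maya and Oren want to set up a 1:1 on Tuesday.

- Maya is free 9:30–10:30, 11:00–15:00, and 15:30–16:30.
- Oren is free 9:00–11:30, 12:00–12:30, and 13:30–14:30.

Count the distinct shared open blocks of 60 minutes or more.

Maya ∩ Oren: 09:30–10:30, 11:00–11:30, 12:00–12:30, 13:30–14:30.
Windows ≥ 60 min: 09:30–10:30, 13:30–14:30.
That's 2 windows.

2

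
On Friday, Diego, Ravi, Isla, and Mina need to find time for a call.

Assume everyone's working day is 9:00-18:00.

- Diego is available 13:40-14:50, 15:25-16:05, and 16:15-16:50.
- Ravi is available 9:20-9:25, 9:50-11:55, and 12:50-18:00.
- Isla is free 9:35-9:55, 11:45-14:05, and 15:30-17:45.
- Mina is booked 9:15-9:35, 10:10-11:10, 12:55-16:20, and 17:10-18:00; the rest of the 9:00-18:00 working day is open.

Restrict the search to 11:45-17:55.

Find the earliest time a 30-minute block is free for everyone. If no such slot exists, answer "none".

Mina free within 09:00–18:00: 09:00–09:15, 09:35–10:10, 11:10–12:55, 16:20–17:10.
Diego ∩ Ravi: 13:40–14:50, 15:25–16:05, 16:15–16:50.
Diego ∩ Ravi ∩ Isla: 13:40–14:05, 15:30–16:05, 16:15–16:50.
Diego ∩ Ravi ∩ Isla ∩ Mina: 16:20–16:50.
Restricted to 11:45–17:55: 16:20–16:50.
Windows ≥ 30 min: 16:20–16:50.
Earliest such window starts at 16:20.

16:20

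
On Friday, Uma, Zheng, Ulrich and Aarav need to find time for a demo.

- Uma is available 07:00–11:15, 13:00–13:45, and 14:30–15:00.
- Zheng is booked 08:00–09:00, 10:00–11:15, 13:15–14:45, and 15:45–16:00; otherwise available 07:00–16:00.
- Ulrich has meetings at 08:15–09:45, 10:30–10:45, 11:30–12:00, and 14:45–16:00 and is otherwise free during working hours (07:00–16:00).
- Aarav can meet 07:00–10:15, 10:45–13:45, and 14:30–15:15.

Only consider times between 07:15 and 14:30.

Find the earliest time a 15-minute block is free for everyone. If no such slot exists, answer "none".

07:15

Zheng free within 07:00–16:00: 07:00–08:00, 09:00–10:00, 11:15–13:15, 14:45–15:45.
Ulrich free within 07:00–16:00: 07:00–08:15, 09:45–10:30, 10:45–11:30, 12:00–14:45.
Uma ∩ Zheng: 07:00–08:00, 09:00–10:00, 13:00–13:15, 14:45–15:00.
Uma ∩ Zheng ∩ Ulrich: 07:00–08:00, 09:45–10:00, 13:00–13:15.
Uma ∩ Zheng ∩ Ulrich ∩ Aarav: 07:00–08:00, 09:45–10:00, 13:00–13:15.
Restricted to 07:15–14:30: 07:15–08:00, 09:45–10:00, 13:00–13:15.
Windows ≥ 15 min: 07:15–08:00, 09:45–10:00, 13:00–13:15.
Earliest such window starts at 07:15.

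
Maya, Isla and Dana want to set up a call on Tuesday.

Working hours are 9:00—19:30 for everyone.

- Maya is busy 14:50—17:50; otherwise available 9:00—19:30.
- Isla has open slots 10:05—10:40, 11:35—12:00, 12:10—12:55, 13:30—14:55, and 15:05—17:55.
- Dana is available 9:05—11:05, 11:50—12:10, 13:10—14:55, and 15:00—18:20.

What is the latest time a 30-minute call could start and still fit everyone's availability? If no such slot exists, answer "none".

14:20

Maya free within 09:00–19:30: 09:00–14:50, 17:50–19:30.
Maya ∩ Isla: 10:05–10:40, 11:35–12:00, 12:10–12:55, 13:30–14:50, 17:50–17:55.
Maya ∩ Isla ∩ Dana: 10:05–10:40, 11:50–12:00, 13:30–14:50, 17:50–17:55.
Windows ≥ 30 min: 10:05–10:40, 13:30–14:50.
Latest start in the last window 13:30–14:50 is 14:50 − 30 min = 14:20.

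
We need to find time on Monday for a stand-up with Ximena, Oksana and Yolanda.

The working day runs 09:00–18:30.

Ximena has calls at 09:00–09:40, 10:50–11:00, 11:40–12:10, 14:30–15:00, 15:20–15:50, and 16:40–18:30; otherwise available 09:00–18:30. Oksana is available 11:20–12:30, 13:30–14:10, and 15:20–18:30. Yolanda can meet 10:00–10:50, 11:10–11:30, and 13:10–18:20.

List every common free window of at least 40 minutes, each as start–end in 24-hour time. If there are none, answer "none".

Ximena free within 09:00–18:30: 09:40–10:50, 11:00–11:40, 12:10–14:30, 15:00–15:20, 15:50–16:40.
Ximena ∩ Oksana: 11:20–11:40, 12:10–12:30, 13:30–14:10, 15:50–16:40.
Ximena ∩ Oksana ∩ Yolanda: 11:20–11:30, 13:30–14:10, 15:50–16:40.
Windows ≥ 40 min: 13:30–14:10, 15:50–16:40.

13:30–14:10, 15:50–16:40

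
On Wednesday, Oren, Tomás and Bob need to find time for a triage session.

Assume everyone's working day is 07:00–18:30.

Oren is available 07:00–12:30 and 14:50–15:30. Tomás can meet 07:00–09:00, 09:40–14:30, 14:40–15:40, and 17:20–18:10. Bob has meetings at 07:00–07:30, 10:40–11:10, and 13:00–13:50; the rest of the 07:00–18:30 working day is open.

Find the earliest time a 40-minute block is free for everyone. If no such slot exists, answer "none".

07:30

Bob free within 07:00–18:30: 07:30–10:40, 11:10–13:00, 13:50–18:30.
Oren ∩ Tomás: 07:00–09:00, 09:40–12:30, 14:50–15:30.
Oren ∩ Tomás ∩ Bob: 07:30–09:00, 09:40–10:40, 11:10–12:30, 14:50–15:30.
Windows ≥ 40 min: 07:30–09:00, 09:40–10:40, 11:10–12:30, 14:50–15:30.
Earliest such window starts at 07:30.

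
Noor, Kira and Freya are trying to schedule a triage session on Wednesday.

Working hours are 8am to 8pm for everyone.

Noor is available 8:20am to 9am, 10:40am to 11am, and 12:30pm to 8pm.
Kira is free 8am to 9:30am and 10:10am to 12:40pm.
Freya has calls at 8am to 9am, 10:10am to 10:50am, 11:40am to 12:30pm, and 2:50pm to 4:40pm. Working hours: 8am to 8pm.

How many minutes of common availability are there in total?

Freya free within 08:00–20:00: 09:00–10:10, 10:50–11:40, 12:30–14:50, 16:40–20:00.
Noor ∩ Kira: 08:20–09:00, 10:40–11:00, 12:30–12:40.
Noor ∩ Kira ∩ Freya: 10:50–11:00, 12:30–12:40.
Total common minutes: 10 + 10 = 20.

20 minutes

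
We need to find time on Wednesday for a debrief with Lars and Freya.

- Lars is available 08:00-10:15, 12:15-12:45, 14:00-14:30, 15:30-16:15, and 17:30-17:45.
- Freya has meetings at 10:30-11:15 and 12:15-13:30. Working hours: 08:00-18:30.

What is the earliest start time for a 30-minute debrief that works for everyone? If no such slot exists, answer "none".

Freya free within 08:00–18:30: 08:00–10:30, 11:15–12:15, 13:30–18:30.
Lars ∩ Freya: 08:00–10:15, 14:00–14:30, 15:30–16:15, 17:30–17:45.
Windows ≥ 30 min: 08:00–10:15, 14:00–14:30, 15:30–16:15.
Earliest such window starts at 08:00.

08:00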